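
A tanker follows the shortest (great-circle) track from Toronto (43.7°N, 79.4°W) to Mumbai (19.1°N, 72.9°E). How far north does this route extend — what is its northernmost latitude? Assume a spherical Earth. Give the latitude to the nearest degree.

≈ 70°N

The great circle lies in the plane with unit normal n̂ = (p₁ × p₂)/|p₁ × p₂|.
Here n̂_z ≈ +0.343; the vertex latitude is φ_max = arccos|n̂_z| ≈ 69.9°.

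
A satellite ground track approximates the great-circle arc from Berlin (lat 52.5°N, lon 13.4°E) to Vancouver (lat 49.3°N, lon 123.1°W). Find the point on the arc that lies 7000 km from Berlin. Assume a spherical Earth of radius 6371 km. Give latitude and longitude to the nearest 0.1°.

The haversine formula gives a central angle δ ≈ 1.252 rad (71.7°) between the endpoints. The total great-circle distance is δ·R ≈ 1.252 × 6371 ≈ 7976 km, so the target fraction is f = 7000/7976 ≈ 0.878.
Interpolate at f ≈ 0.878 with slerp weights a = sin((1−f)δ)/sin δ ≈ 0.161, b = sin(fδ)/sin δ ≈ 0.938.
p = a·p₁ + b·p₂ ≈ (-0.239, -0.490, 0.839); φ = arcsin(p_z) ≈ 56.99°, λ = atan2(p_y, p_x) ≈ -116.00°.

≈ lat 57.0°N, lon 116.0°W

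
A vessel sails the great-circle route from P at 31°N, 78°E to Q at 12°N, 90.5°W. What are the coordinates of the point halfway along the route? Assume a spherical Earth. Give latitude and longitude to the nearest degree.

≈ 73°N, 39°W

Convert each endpoint to a unit vector on the sphere (x = cos φ cos λ, y = cos φ sin λ, z = sin φ).
The central angle between the endpoints is δ = arccos(p₁·p₂) ≈ 2.367 rad (135.6°).
Interpolate at f = 1/2 with slerp weights a = sin((1−f)δ)/sin δ ≈ 1.323, b = sin(fδ)/sin δ ≈ 1.323.
p = a·p₁ + b·p₂ ≈ (0.225, -0.185, 0.957); φ = arcsin(p_z) ≈ 73.09°, λ = atan2(p_y, p_x) ≈ -39.46°.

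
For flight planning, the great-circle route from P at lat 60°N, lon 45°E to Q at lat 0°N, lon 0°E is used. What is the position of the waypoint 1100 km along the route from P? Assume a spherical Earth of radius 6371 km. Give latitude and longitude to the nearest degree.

Convert each endpoint to a unit vector on the sphere (x = cos φ cos λ, y = cos φ sin λ, z = sin φ).
The central angle between the endpoints is δ = arccos(p₁·p₂) ≈ 1.209 rad (69.3°). The total great-circle distance is δ·R ≈ 1.209 × 6371 ≈ 7705 km, so the target fraction is f = 1100/7705 ≈ 0.143.
Interpolate at f ≈ 0.143 with slerp weights a = sin((1−f)δ)/sin δ ≈ 0.920, b = sin(fδ)/sin δ ≈ 0.184.
p = a·p₁ + b·p₂ ≈ (0.509, 0.325, 0.797); φ = arcsin(p_z) ≈ 52.84°, λ = atan2(p_y, p_x) ≈ 32.59°.

≈ lat 53°N, lon 33°E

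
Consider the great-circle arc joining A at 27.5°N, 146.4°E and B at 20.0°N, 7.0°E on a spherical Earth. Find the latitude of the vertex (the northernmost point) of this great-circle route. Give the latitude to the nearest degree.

≈ 52°N

The great circle lies in the plane with unit normal n̂ = (p₁ × p₂)/|p₁ × p₂|.
Here n̂_z ≈ -0.616; the vertex latitude is φ_max = arccos|n̂_z| ≈ 51.9°.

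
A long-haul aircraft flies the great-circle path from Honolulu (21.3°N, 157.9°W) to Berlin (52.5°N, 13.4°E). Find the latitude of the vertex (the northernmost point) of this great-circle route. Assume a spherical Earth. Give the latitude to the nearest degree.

The great circle lies in the plane with unit normal n̂ = (p₁ × p₂)/|p₁ × p₂|.
Here n̂_z ≈ +0.089; the vertex latitude is φ_max = arccos|n̂_z| ≈ 84.9°.
Check via Clairaut: cos φ_max = |cos φ₁| · sin C = cos(21.3°)·sin(5.5°) ≈ 0.089, again giving ≈ 84.9°.

≈ 85°N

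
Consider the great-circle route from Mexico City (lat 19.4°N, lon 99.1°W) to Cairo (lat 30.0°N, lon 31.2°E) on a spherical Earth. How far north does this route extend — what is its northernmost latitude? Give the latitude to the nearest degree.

The great circle lies in the plane with unit normal n̂ = (p₁ × p₂)/|p₁ × p₂|.
Here n̂_z ≈ +0.668; the vertex latitude is φ_max = arccos|n̂_z| ≈ 48.1°.
Check via Clairaut: cos φ_max = |cos φ₁| · sin C = cos(19.4°)·sin(45.1°) ≈ 0.668, again giving ≈ 48.1°.

≈ 48°N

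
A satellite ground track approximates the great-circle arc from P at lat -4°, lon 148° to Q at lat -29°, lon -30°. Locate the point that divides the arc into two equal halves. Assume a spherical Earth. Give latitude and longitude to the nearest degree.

≈ lat -77°, lon 134°

From cos δ = sin φ₁ sin φ₂ + cos φ₁ cos φ₂ cos Δλ, the central angle is δ ≈ 2.565 rad (146.9°).
Interpolate at f = 1/2 with slerp weights a = sin((1−f)δ)/sin δ ≈ 1.758, b = sin(fδ)/sin δ ≈ 1.758.
p = a·p₁ + b·p₂ ≈ (-0.156, 0.160, -0.975); φ = arcsin(p_z) ≈ -77.08°, λ = atan2(p_y, p_x) ≈ 134.11°.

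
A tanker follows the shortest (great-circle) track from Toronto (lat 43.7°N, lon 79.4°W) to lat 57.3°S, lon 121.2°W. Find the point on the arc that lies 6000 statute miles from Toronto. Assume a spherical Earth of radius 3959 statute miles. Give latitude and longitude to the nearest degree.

Write both endpoints as unit vectors p₁, p₂ with components (cos φ cos λ, cos φ sin λ, sin φ).
The central angle between the endpoints is δ = arccos(p₁·p₂) ≈ 1.865 rad (106.9°). The total great-circle distance is δ·R ≈ 1.865 × 3959 ≈ 7385 mi, so the target fraction is f = 6000/7385 ≈ 0.813.
Interpolate at f ≈ 0.813 with slerp weights a = sin((1−f)δ)/sin δ ≈ 0.358, b = sin(fδ)/sin δ ≈ 1.043.
p = a·p₁ + b·p₂ ≈ (-0.244, -0.737, -0.631); φ = arcsin(p_z) ≈ -39.10°, λ = atan2(p_y, p_x) ≈ -108.35°.

≈ lat 39°S, lon 108°W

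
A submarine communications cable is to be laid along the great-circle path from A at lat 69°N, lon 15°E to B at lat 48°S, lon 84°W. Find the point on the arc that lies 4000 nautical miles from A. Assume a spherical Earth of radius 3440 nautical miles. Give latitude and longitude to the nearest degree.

Write both endpoints as unit vectors p₁, p₂ with components (cos φ cos λ, cos φ sin λ, sin φ).
The central angle between the endpoints is δ = arccos(p₁·p₂) ≈ 2.391 rad (137.0°). The total great-circle distance is δ·R ≈ 2.391 × 3440 ≈ 8225 nmi, so the target fraction is f = 4000/8225 ≈ 0.486.
Interpolate at f ≈ 0.486 with slerp weights a = sin((1−f)δ)/sin δ ≈ 1.381, b = sin(fδ)/sin δ ≈ 1.346.
p = a·p₁ + b·p₂ ≈ (0.572, -0.767, 0.289); φ = arcsin(p_z) ≈ 16.80°, λ = atan2(p_y, p_x) ≈ -53.30°.

≈ lat 17°N, lon 53°W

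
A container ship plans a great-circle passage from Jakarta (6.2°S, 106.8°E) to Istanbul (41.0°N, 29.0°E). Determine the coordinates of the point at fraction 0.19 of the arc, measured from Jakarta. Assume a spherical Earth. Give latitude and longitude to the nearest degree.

Write both endpoints as unit vectors p₁, p₂ with components (cos φ cos λ, cos φ sin λ, sin φ).
The central angle between the endpoints is δ = arccos(p₁·p₂) ≈ 1.483 rad (85.0°).
Interpolate at f = 0.19 with slerp weights a = sin((1−f)δ)/sin δ ≈ 0.936, b = sin(fδ)/sin δ ≈ 0.279.
p = a·p₁ + b·p₂ ≈ (-0.085, 0.993, 0.082); φ = arcsin(p_z) ≈ 4.71°, λ = atan2(p_y, p_x) ≈ 94.88°.

≈ (5°N, 95°E)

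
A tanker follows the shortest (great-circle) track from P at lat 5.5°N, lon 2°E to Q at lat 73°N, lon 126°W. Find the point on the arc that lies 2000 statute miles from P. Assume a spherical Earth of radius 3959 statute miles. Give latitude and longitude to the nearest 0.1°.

The haversine formula gives a central angle δ ≈ 1.658 rad (95.0°) between the endpoints. The total great-circle distance is δ·R ≈ 1.658 × 3959 ≈ 6566 mi, so the target fraction is f = 2000/6566 ≈ 0.305.
Interpolate at f ≈ 0.305 with slerp weights a = sin((1−f)δ)/sin δ ≈ 0.918, b = sin(fδ)/sin δ ≈ 0.486.
p = a·p₁ + b·p₂ ≈ (0.829, -0.083, 0.553); φ = arcsin(p_z) ≈ 33.54°, λ = atan2(p_y, p_x) ≈ -5.72°.

≈ lat 33.5°N, lon 5.7°W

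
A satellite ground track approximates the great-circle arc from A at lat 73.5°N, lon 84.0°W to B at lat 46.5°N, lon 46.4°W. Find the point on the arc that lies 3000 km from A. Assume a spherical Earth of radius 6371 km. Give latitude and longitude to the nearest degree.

≈ lat 51°N, lon 49°W

From cos δ = sin φ₁ sin φ₂ + cos φ₁ cos φ₂ cos Δλ, the central angle is δ ≈ 0.554 rad (31.7°). The total great-circle distance is δ·R ≈ 0.554 × 6371 ≈ 3530 km, so the target fraction is f = 3000/3530 ≈ 0.850.
Interpolate at f ≈ 0.850 with slerp weights a = sin((1−f)δ)/sin δ ≈ 0.158, b = sin(fδ)/sin δ ≈ 0.862.
p = a·p₁ + b·p₂ ≈ (0.414, -0.474, 0.777); φ = arcsin(p_z) ≈ 50.97°, λ = atan2(p_y, p_x) ≈ -48.89°.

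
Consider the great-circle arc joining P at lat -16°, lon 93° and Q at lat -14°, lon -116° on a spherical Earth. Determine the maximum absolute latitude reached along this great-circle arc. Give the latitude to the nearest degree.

≈ -47°

The great circle lies in the plane with unit normal n̂ = (p₁ × p₂)/|p₁ × p₂|.
Here n̂_z ≈ +0.683; the vertex latitude is φ_max = arccos|n̂_z| ≈ 47.0°.
Check via Clairaut: cos φ_max = |cos φ₁| · sin C = cos(16.0°)·sin(134.8°) ≈ 0.683, again giving ≈ 47.0°.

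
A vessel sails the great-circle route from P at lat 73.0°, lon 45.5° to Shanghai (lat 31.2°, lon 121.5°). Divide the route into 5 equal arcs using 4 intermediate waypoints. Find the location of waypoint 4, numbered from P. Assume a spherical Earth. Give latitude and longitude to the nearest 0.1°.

The haversine formula gives a central angle δ ≈ 0.981 rad (56.2°) between the endpoints.
Interpolate at f = 4/5 with slerp weights a = sin((1−f)δ)/sin δ ≈ 0.235, b = sin(fδ)/sin δ ≈ 0.850.
p = a·p₁ + b·p₂ ≈ (-0.332, 0.669, 0.665); φ = arcsin(p_z) ≈ 41.67°, λ = atan2(p_y, p_x) ≈ 116.39°.

≈ lat 41.7°, lon 116.4°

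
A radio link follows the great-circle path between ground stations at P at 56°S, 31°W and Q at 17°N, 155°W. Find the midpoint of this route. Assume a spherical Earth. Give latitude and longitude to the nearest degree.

≈ 34°S, 119°W

From cos δ = sin φ₁ sin φ₂ + cos φ₁ cos φ₂ cos Δλ, the central angle is δ ≈ 2.143 rad (122.8°).
Interpolate at f = 1/2 with slerp weights a = sin((1−f)δ)/sin δ ≈ 1.044, b = sin(fδ)/sin δ ≈ 1.044.
p = a·p₁ + b·p₂ ≈ (-0.405, -0.723, -0.560); φ = arcsin(p_z) ≈ -34.08°, λ = atan2(p_y, p_x) ≈ -119.23°.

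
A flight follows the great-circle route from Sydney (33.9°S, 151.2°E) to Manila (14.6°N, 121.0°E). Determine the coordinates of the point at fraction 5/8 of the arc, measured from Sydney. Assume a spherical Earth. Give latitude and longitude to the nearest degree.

Write both endpoints as unit vectors p₁, p₂ with components (cos φ cos λ, cos φ sin λ, sin φ).
The central angle between the endpoints is δ = arccos(p₁·p₂) ≈ 0.984 rad (56.4°).
Interpolate at f = 5/8 with slerp weights a = sin((1−f)δ)/sin δ ≈ 0.433, b = sin(fδ)/sin δ ≈ 0.693.
p = a·p₁ + b·p₂ ≈ (-0.660, 0.748, -0.067); φ = arcsin(p_z) ≈ -3.84°, λ = atan2(p_y, p_x) ≈ 131.44°.

≈ (4°S, 131°E)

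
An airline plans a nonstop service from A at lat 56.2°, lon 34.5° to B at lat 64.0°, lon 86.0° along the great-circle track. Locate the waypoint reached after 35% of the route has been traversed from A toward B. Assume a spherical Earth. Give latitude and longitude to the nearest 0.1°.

≈ lat 61.1°, lon 49.3°

Write both endpoints as unit vectors p₁, p₂ with components (cos φ cos λ, cos φ sin λ, sin φ).
The central angle between the endpoints is δ = arccos(p₁·p₂) ≈ 0.454 rad (26.0°).
Interpolate at f = 0.35 with slerp weights a = sin((1−f)δ)/sin δ ≈ 0.663, b = sin(fδ)/sin δ ≈ 0.361.
p = a·p₁ + b·p₂ ≈ (0.315, 0.367, 0.875); φ = arcsin(p_z) ≈ 61.09°, λ = atan2(p_y, p_x) ≈ 49.33°.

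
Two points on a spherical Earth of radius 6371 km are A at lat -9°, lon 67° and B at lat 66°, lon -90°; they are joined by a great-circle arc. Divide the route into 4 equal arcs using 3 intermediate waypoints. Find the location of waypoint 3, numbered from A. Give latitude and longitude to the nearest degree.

The haversine formula gives a central angle δ ≈ 2.109 rad (120.8°) between the endpoints.
Interpolate at f = 3/4 with slerp weights a = sin((1−f)δ)/sin δ ≈ 0.586, b = sin(fδ)/sin δ ≈ 1.165.
p = a·p₁ + b·p₂ ≈ (0.226, 0.059, 0.972); φ = arcsin(p_z) ≈ 76.48°, λ = atan2(p_y, p_x) ≈ 14.65°.

≈ lat 76°, lon 15°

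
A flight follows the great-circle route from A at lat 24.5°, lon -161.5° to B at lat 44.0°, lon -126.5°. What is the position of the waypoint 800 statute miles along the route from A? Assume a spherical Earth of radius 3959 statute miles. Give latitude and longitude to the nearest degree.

≈ lat 32°, lon -152°

Write both endpoints as unit vectors p₁, p₂ with components (cos φ cos λ, cos φ sin λ, sin φ).
The central angle between the endpoints is δ = arccos(p₁·p₂) ≈ 0.602 rad (34.5°). The total great-circle distance is δ·R ≈ 0.602 × 3959 ≈ 2383 mi, so the target fraction is f = 800/2383 ≈ 0.336.
Interpolate at f ≈ 0.336 with slerp weights a = sin((1−f)δ)/sin δ ≈ 0.687, b = sin(fδ)/sin δ ≈ 0.354.
p = a·p₁ + b·p₂ ≈ (-0.745, -0.403, 0.531); φ = arcsin(p_z) ≈ 32.09°, λ = atan2(p_y, p_x) ≈ -151.56°.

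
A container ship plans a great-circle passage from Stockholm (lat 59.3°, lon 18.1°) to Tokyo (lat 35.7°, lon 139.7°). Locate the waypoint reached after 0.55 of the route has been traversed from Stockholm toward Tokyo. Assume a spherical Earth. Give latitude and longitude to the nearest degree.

≈ lat 62°, lon 108°

The haversine formula gives a central angle δ ≈ 1.282 rad (73.5°) between the endpoints.
Interpolate at f = 0.55 with slerp weights a = sin((1−f)δ)/sin δ ≈ 0.569, b = sin(fδ)/sin δ ≈ 0.676.
p = a·p₁ + b·p₂ ≈ (-0.143, 0.445, 0.884); φ = arcsin(p_z) ≈ 62.11°, λ = atan2(p_y, p_x) ≈ 107.76°.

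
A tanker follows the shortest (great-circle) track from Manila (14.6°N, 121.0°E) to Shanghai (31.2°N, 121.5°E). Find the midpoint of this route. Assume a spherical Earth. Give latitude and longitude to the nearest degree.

Convert each endpoint to a unit vector on the sphere (x = cos φ cos λ, y = cos φ sin λ, z = sin φ).
The central angle between the endpoints is δ = arccos(p₁·p₂) ≈ 0.290 rad (16.6°).
Interpolate at f = 1/2 with slerp weights a = sin((1−f)δ)/sin δ ≈ 0.505, b = sin(fδ)/sin δ ≈ 0.505.
p = a·p₁ + b·p₂ ≈ (-0.478, 0.788, 0.389); φ = arcsin(p_z) ≈ 22.90°, λ = atan2(p_y, p_x) ≈ 121.23°.

≈ 23°N, 121°E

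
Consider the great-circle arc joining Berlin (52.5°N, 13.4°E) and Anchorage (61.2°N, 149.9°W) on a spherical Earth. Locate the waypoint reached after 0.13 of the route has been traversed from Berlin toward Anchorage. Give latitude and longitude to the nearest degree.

≈ 61°N, 11°E

Write both endpoints as unit vectors p₁, p₂ with components (cos φ cos λ, cos φ sin λ, sin φ).
The central angle between the endpoints is δ = arccos(p₁·p₂) ≈ 1.144 rad (65.5°).
Interpolate at f = 0.13 with slerp weights a = sin((1−f)δ)/sin δ ≈ 0.922, b = sin(fδ)/sin δ ≈ 0.163.
p = a·p₁ + b·p₂ ≈ (0.478, 0.091, 0.874); φ = arcsin(p_z) ≈ 60.89°, λ = atan2(p_y, p_x) ≈ 10.75°.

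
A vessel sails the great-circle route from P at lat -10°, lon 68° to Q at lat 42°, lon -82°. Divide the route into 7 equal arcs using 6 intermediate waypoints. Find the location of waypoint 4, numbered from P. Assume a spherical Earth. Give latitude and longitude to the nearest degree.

≈ lat 50°, lon 9°

The haversine formula gives a central angle δ ≈ 2.419 rad (138.6°) between the endpoints.
Interpolate at f = 4/7 with slerp weights a = sin((1−f)δ)/sin δ ≈ 1.301, b = sin(fδ)/sin δ ≈ 1.485.
p = a·p₁ + b·p₂ ≈ (0.634, 0.095, 0.768); φ = arcsin(p_z) ≈ 50.15°, λ = atan2(p_y, p_x) ≈ 8.55°.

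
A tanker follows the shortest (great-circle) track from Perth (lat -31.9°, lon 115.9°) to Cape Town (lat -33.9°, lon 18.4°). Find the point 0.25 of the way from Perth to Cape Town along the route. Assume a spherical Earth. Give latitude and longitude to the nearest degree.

From cos δ = sin φ₁ sin φ₂ + cos φ₁ cos φ₂ cos Δλ, the central angle is δ ≈ 1.367 rad (78.3°).
Interpolate at f = 0.25 with slerp weights a = sin((1−f)δ)/sin δ ≈ 0.873, b = sin(fδ)/sin δ ≈ 0.342.
p = a·p₁ + b·p₂ ≈ (-0.054, 0.756, -0.652); φ = arcsin(p_z) ≈ -40.70°, λ = atan2(p_y, p_x) ≈ 94.10°.

≈ lat -41°, lon 94°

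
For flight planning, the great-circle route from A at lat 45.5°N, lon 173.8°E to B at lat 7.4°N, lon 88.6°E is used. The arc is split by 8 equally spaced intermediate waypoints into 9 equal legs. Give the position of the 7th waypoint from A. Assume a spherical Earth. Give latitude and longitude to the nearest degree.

Convert each endpoint to a unit vector on the sphere (x = cos φ cos λ, y = cos φ sin λ, z = sin φ).
The central angle between the endpoints is δ = arccos(p₁·p₂) ≈ 1.420 rad (81.4°).
Interpolate at f = 7/9 with slerp weights a = sin((1−f)δ)/sin δ ≈ 0.314, b = sin(fδ)/sin δ ≈ 0.904.
p = a·p₁ + b·p₂ ≈ (-0.197, 0.919, 0.340); φ = arcsin(p_z) ≈ 19.89°, λ = atan2(p_y, p_x) ≈ 102.08°.

≈ lat 20°N, lon 102°E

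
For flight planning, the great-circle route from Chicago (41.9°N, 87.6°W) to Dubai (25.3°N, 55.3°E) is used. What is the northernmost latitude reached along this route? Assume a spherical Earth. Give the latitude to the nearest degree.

The great circle lies in the plane with unit normal n̂ = (p₁ × p₂)/|p₁ × p₂|.
Here n̂_z ≈ +0.419; the vertex latitude is φ_max = arccos|n̂_z| ≈ 65.2°.

≈ 65°N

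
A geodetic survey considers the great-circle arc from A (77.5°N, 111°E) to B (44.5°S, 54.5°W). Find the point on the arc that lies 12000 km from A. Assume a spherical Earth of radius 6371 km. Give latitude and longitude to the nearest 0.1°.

≈ (6.1°S, 51.0°W)

From cos δ = sin φ₁ sin φ₂ + cos φ₁ cos φ₂ cos Δλ, the central angle is δ ≈ 2.557 rad (146.5°). The total great-circle distance is δ·R ≈ 2.557 × 6371 ≈ 16289 km, so the target fraction is f = 12000/16289 ≈ 0.737.
Interpolate at f ≈ 0.737 with slerp weights a = sin((1−f)δ)/sin δ ≈ 1.129, b = sin(fδ)/sin δ ≈ 1.723.
p = a·p₁ + b·p₂ ≈ (0.626, -0.773, -0.106); φ = arcsin(p_z) ≈ -6.06°, λ = atan2(p_y, p_x) ≈ -50.97°.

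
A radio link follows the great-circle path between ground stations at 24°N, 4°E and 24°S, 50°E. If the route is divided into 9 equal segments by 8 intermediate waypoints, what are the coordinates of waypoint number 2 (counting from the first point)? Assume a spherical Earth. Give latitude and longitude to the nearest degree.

≈ 14°N, 15°E

Write both endpoints as unit vectors p₁, p₂ with components (cos φ cos λ, cos φ sin λ, sin φ).
The central angle between the endpoints is δ = arccos(p₁·p₂) ≈ 1.144 rad (65.5°).
Interpolate at f = 2/9 with slerp weights a = sin((1−f)δ)/sin δ ≈ 0.853, b = sin(fδ)/sin δ ≈ 0.276.
p = a·p₁ + b·p₂ ≈ (0.940, 0.248, 0.235); φ = arcsin(p_z) ≈ 13.58°, λ = atan2(p_y, p_x) ≈ 14.76°.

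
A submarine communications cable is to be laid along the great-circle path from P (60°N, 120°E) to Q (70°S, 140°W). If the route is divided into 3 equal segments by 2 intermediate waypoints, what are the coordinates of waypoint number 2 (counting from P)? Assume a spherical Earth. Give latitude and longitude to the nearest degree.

Convert each endpoint to a unit vector on the sphere (x = cos φ cos λ, y = cos φ sin λ, z = sin φ).
The central angle between the endpoints is δ = arccos(p₁·p₂) ≈ 2.575 rad (147.5°).
Interpolate at f = 2/3 with slerp weights a = sin((1−f)δ)/sin δ ≈ 1.409, b = sin(fδ)/sin δ ≈ 1.842.
p = a·p₁ + b·p₂ ≈ (-0.835, 0.205, -0.511); φ = arcsin(p_z) ≈ -30.73°, λ = atan2(p_y, p_x) ≈ 166.20°.

≈ (31°S, 166°E)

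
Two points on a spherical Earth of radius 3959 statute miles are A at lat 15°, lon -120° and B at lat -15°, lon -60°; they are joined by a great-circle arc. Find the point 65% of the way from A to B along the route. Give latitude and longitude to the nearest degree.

Write both endpoints as unit vectors p₁, p₂ with components (cos φ cos λ, cos φ sin λ, sin φ).
The central angle between the endpoints is δ = arccos(p₁·p₂) ≈ 1.160 rad (66.5°).
Interpolate at f = 0.65 with slerp weights a = sin((1−f)δ)/sin δ ≈ 0.431, b = sin(fδ)/sin δ ≈ 0.747.
p = a·p₁ + b·p₂ ≈ (0.153, -0.985, -0.082); φ = arcsin(p_z) ≈ -4.69°, λ = atan2(p_y, p_x) ≈ -81.19°.

≈ lat -5°, lon -81°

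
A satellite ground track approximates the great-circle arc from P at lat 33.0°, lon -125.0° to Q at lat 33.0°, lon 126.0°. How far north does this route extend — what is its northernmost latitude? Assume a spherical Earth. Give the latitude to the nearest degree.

The great circle lies in the plane with unit normal n̂ = (p₁ × p₂)/|p₁ × p₂|.
Here n̂_z ≈ -0.667; the vertex latitude is φ_max = arccos|n̂_z| ≈ 48.2°.

≈ 48°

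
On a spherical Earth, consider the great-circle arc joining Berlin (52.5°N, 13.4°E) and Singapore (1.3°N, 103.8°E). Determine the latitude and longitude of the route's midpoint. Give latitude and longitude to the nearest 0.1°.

≈ (35.0°N, 72.4°E)

Write both endpoints as unit vectors p₁, p₂ with components (cos φ cos λ, cos φ sin λ, sin φ).
The central angle between the endpoints is δ = arccos(p₁·p₂) ≈ 1.557 rad (89.2°).
Interpolate at f = 1/2 with slerp weights a = sin((1−f)δ)/sin δ ≈ 0.702, b = sin(fδ)/sin δ ≈ 0.702.
p = a·p₁ + b·p₂ ≈ (0.248, 0.781, 0.573); φ = arcsin(p_z) ≈ 34.97°, λ = atan2(p_y, p_x) ≈ 72.35°.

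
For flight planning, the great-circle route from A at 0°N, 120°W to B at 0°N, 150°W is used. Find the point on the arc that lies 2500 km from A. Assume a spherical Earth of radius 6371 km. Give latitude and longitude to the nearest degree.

Write both endpoints as unit vectors p₁, p₂ with components (cos φ cos λ, cos φ sin λ, sin φ).
The central angle between the endpoints is δ = arccos(p₁·p₂) ≈ 0.524 rad (30.0°). The total great-circle distance is δ·R ≈ 0.524 × 6371 ≈ 3336 km, so the target fraction is f = 2500/3336 ≈ 0.749.
Interpolate at f ≈ 0.749 with slerp weights a = sin((1−f)δ)/sin δ ≈ 0.262, b = sin(fδ)/sin δ ≈ 0.765.
p = a·p₁ + b·p₂ ≈ (-0.793, -0.609, 0.000); φ = arcsin(p_z) ≈ 0.00°, λ = atan2(p_y, p_x) ≈ -142.48°.

≈ 0°N, 142°W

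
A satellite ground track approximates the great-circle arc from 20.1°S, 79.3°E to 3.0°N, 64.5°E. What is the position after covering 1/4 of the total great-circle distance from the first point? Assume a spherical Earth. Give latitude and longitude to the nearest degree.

Write both endpoints as unit vectors p₁, p₂ with components (cos φ cos λ, cos φ sin λ, sin φ).
The central angle between the endpoints is δ = arccos(p₁·p₂) ≈ 0.476 rad (27.3°).
Interpolate at f = 1/4 with slerp weights a = sin((1−f)δ)/sin δ ≈ 0.763, b = sin(fδ)/sin δ ≈ 0.259.
p = a·p₁ + b·p₂ ≈ (0.244, 0.937, -0.249); φ = arcsin(p_z) ≈ -14.39°, λ = atan2(p_y, p_x) ≈ 75.39°.

≈ 14°S, 75°E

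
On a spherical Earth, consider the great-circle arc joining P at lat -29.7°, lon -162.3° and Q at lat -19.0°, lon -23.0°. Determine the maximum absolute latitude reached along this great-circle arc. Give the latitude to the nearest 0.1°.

≈ -52.9°

The great circle lies in the plane with unit normal n̂ = (p₁ × p₂)/|p₁ × p₂|.
Here n̂_z ≈ +0.604; the vertex latitude is φ_max = arccos|n̂_z| ≈ 52.9°.
Check via Clairaut: cos φ_max = |cos φ₁| · sin C = cos(29.7°)·sin(136.0°) ≈ 0.604, again giving ≈ 52.9°.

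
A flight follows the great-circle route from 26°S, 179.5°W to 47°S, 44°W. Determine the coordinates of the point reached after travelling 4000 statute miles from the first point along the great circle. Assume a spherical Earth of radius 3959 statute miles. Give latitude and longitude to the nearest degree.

The haversine formula gives a central angle δ ≈ 1.688 rad (96.7°) between the endpoints. The total great-circle distance is δ·R ≈ 1.688 × 3959 ≈ 6681 mi, so the target fraction is f = 4000/6681 ≈ 0.599.
Interpolate at f ≈ 0.599 with slerp weights a = sin((1−f)δ)/sin δ ≈ 0.631, b = sin(fδ)/sin δ ≈ 0.853.
p = a·p₁ + b·p₂ ≈ (-0.149, -0.409, -0.900); φ = arcsin(p_z) ≈ -64.20°, λ = atan2(p_y, p_x) ≈ -109.98°.

≈ 64°S, 110°W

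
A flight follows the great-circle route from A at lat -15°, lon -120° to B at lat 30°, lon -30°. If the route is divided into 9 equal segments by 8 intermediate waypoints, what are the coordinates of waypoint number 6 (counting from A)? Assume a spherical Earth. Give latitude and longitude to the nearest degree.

≈ lat 18°, lon -63°

Write both endpoints as unit vectors p₁, p₂ with components (cos φ cos λ, cos φ sin λ, sin φ).
The central angle between the endpoints is δ = arccos(p₁·p₂) ≈ 1.701 rad (97.4°).
Interpolate at f = 6/9 with slerp weights a = sin((1−f)δ)/sin δ ≈ 0.542, b = sin(fδ)/sin δ ≈ 0.914.
p = a·p₁ + b·p₂ ≈ (0.424, -0.849, 0.317); φ = arcsin(p_z) ≈ 18.46°, λ = atan2(p_y, p_x) ≈ -63.47°.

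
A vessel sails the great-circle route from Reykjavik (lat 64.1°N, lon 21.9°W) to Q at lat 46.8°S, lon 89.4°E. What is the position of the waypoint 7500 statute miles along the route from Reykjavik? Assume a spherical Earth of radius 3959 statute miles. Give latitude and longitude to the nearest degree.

≈ lat 20°S, lon 69°E

The haversine formula gives a central angle δ ≈ 2.441 rad (139.9°) between the endpoints. The total great-circle distance is δ·R ≈ 2.441 × 3959 ≈ 9663 mi, so the target fraction is f = 7500/9663 ≈ 0.776.
Interpolate at f ≈ 0.776 with slerp weights a = sin((1−f)δ)/sin δ ≈ 0.806, b = sin(fδ)/sin δ ≈ 1.470.
p = a·p₁ + b·p₂ ≈ (0.337, 0.875, -0.347); φ = arcsin(p_z) ≈ -20.30°, λ = atan2(p_y, p_x) ≈ 68.93°.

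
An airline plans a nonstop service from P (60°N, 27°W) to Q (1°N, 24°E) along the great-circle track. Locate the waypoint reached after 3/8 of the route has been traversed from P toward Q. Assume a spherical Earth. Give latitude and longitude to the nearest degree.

≈ (40°N, 2°E)

Write both endpoints as unit vectors p₁, p₂ with components (cos φ cos λ, cos φ sin λ, sin φ).
The central angle between the endpoints is δ = arccos(p₁·p₂) ≈ 1.235 rad (70.7°).
Interpolate at f = 3/8 with slerp weights a = sin((1−f)δ)/sin δ ≈ 0.739, b = sin(fδ)/sin δ ≈ 0.473.
p = a·p₁ + b·p₂ ≈ (0.761, 0.025, 0.648); φ = arcsin(p_z) ≈ 40.39°, λ = atan2(p_y, p_x) ≈ 1.86°.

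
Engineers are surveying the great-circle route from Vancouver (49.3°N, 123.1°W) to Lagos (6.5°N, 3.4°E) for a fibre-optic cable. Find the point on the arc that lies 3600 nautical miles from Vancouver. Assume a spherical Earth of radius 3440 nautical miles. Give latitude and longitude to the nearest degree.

≈ (43°N, 31°W)

Write both endpoints as unit vectors p₁, p₂ with components (cos φ cos λ, cos φ sin λ, sin φ).
The central angle between the endpoints is δ = arccos(p₁·p₂) ≈ 1.875 rad (107.4°). The total great-circle distance is δ·R ≈ 1.875 × 3440 ≈ 6450 nmi, so the target fraction is f = 3600/6450 ≈ 0.558.
Interpolate at f ≈ 0.558 with slerp weights a = sin((1−f)δ)/sin δ ≈ 0.772, b = sin(fδ)/sin δ ≈ 0.907.
p = a·p₁ + b·p₂ ≈ (0.625, -0.368, 0.688); φ = arcsin(p_z) ≈ 43.50°, λ = atan2(p_y, p_x) ≈ -30.53°.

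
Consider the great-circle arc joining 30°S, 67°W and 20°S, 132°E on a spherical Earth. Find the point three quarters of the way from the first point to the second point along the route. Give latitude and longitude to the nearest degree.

≈ 49°S, 148°E

Write both endpoints as unit vectors p₁, p₂ with components (cos φ cos λ, cos φ sin λ, sin φ).
The central angle between the endpoints is δ = arccos(p₁·p₂) ≈ 2.212 rad (126.8°).
Interpolate at f = 3/4 with slerp weights a = sin((1−f)δ)/sin δ ≈ 0.656, b = sin(fδ)/sin δ ≈ 1.243.
p = a·p₁ + b·p₂ ≈ (-0.560, 0.346, -0.753); φ = arcsin(p_z) ≈ -48.86°, λ = atan2(p_y, p_x) ≈ 148.32°.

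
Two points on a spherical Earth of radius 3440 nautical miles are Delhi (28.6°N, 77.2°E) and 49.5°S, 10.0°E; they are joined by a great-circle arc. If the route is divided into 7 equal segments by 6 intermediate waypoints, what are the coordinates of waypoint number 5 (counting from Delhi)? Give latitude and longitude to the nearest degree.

Convert each endpoint to a unit vector on the sphere (x = cos φ cos λ, y = cos φ sin λ, z = sin φ).
The central angle between the endpoints is δ = arccos(p₁·p₂) ≈ 1.714 rad (98.2°).
Interpolate at f = 5/7 with slerp weights a = sin((1−f)δ)/sin δ ≈ 0.475, b = sin(fδ)/sin δ ≈ 0.950.
p = a·p₁ + b·p₂ ≈ (0.700, 0.514, -0.495); φ = arcsin(p_z) ≈ -29.68°, λ = atan2(p_y, p_x) ≈ 36.28°.

≈ 30°S, 36°E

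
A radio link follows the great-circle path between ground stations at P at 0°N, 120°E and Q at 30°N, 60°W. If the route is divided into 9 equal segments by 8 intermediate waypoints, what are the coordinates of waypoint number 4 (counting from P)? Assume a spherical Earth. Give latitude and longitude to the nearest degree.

Convert each endpoint to a unit vector on the sphere (x = cos φ cos λ, y = cos φ sin λ, z = sin φ).
The central angle between the endpoints is δ = arccos(p₁·p₂) ≈ 2.618 rad (150.0°).
Interpolate at f = 4/9 with slerp weights a = sin((1−f)δ)/sin δ ≈ 1.986, b = sin(fδ)/sin δ ≈ 1.836.
p = a·p₁ + b·p₂ ≈ (-0.198, 0.343, 0.918); φ = arcsin(p_z) ≈ 66.67°, λ = atan2(p_y, p_x) ≈ 120.00°.

≈ 67°N, 120°E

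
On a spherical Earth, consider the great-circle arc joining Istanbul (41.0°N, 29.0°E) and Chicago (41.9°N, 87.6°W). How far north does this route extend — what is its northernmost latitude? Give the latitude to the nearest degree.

≈ 59°N

The great circle lies in the plane with unit normal n̂ = (p₁ × p₂)/|p₁ × p₂|.
Here n̂_z ≈ -0.511; the vertex latitude is φ_max = arccos|n̂_z| ≈ 59.3°.
Check via Clairaut: cos φ_max = |cos φ₁| · sin C = cos(41.0°)·sin(42.6°) ≈ 0.511, again giving ≈ 59.3°.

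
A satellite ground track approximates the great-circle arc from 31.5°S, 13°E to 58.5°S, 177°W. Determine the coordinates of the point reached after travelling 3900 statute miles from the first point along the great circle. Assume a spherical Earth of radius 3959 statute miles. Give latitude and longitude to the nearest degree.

Write both endpoints as unit vectors p₁, p₂ with components (cos φ cos λ, cos φ sin λ, sin φ).
The central angle between the endpoints is δ = arccos(p₁·p₂) ≈ 1.564 rad (89.6°). The total great-circle distance is δ·R ≈ 1.564 × 3959 ≈ 6192 mi, so the target fraction is f = 3900/6192 ≈ 0.630.
Interpolate at f ≈ 0.630 with slerp weights a = sin((1−f)δ)/sin δ ≈ 0.547, b = sin(fδ)/sin δ ≈ 0.833.
p = a·p₁ + b·p₂ ≈ (0.020, 0.082, -0.996); φ = arcsin(p_z) ≈ -85.15°, λ = atan2(p_y, p_x) ≈ 76.49°.

≈ 85°S, 76°E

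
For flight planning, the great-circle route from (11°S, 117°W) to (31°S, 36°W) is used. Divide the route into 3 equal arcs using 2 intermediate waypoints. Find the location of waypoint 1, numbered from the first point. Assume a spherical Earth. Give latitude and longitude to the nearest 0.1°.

From cos δ = sin φ₁ sin φ₂ + cos φ₁ cos φ₂ cos Δλ, the central angle is δ ≈ 1.339 rad (76.7°).
Interpolate at f = 1/3 with slerp weights a = sin((1−f)δ)/sin δ ≈ 0.800, b = sin(fδ)/sin δ ≈ 0.443.
p = a·p₁ + b·p₂ ≈ (-0.049, -0.923, -0.381); φ = arcsin(p_z) ≈ -22.40°, λ = atan2(p_y, p_x) ≈ -93.04°.

≈ (22.4°S, 93.0°W)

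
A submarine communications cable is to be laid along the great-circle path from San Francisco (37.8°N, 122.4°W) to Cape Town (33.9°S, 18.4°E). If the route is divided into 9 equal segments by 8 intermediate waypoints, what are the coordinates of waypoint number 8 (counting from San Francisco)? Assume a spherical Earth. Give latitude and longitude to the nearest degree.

≈ (27°S, 1°E)

The haversine formula gives a central angle δ ≈ 2.587 rad (148.2°) between the endpoints.
Interpolate at f = 8/9 with slerp weights a = sin((1−f)δ)/sin δ ≈ 0.538, b = sin(fδ)/sin δ ≈ 1.417.
p = a·p₁ + b·p₂ ≈ (0.888, 0.012, -0.460); φ = arcsin(p_z) ≈ -27.40°, λ = atan2(p_y, p_x) ≈ 0.77°.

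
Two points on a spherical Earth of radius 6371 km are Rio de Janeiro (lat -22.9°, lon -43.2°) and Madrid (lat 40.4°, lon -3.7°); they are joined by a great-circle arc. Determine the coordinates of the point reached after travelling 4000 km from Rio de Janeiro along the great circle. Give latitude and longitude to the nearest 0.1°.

The haversine formula gives a central angle δ ≈ 1.277 rad (73.2°) between the endpoints. The total great-circle distance is δ·R ≈ 1.277 × 6371 ≈ 8139 km, so the target fraction is f = 4000/8139 ≈ 0.491.
Interpolate at f ≈ 0.491 with slerp weights a = sin((1−f)δ)/sin δ ≈ 0.632, b = sin(fδ)/sin δ ≈ 0.614.
p = a·p₁ + b·p₂ ≈ (0.891, -0.429, 0.152); φ = arcsin(p_z) ≈ 8.73°, λ = atan2(p_y, p_x) ≈ -25.70°.

≈ lat 8.7°, lon -25.7°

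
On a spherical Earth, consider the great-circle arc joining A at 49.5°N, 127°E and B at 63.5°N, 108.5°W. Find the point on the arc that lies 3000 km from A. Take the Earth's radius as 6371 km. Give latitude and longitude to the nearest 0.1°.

From cos δ = sin φ₁ sin φ₂ + cos φ₁ cos φ₂ cos Δλ, the central angle is δ ≈ 1.028 rad (58.9°). The total great-circle distance is δ·R ≈ 1.028 × 6371 ≈ 6551 km, so the target fraction is f = 3000/6551 ≈ 0.458.
Interpolate at f ≈ 0.458 with slerp weights a = sin((1−f)δ)/sin δ ≈ 0.618, b = sin(fδ)/sin δ ≈ 0.530.
p = a·p₁ + b·p₂ ≈ (-0.316, 0.096, 0.944); φ = arcsin(p_z) ≈ 70.69°, λ = atan2(p_y, p_x) ≈ 163.09°.

≈ 70.7°N, 163.1°E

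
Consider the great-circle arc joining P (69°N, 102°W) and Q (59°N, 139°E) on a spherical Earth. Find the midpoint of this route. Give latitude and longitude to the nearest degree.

From cos δ = sin φ₁ sin φ₂ + cos φ₁ cos φ₂ cos Δλ, the central angle is δ ≈ 0.780 rad (44.7°).
Interpolate at f = 1/2 with slerp weights a = sin((1−f)δ)/sin δ ≈ 0.541, b = sin(fδ)/sin δ ≈ 0.541.
p = a·p₁ + b·p₂ ≈ (-0.250, -0.007, 0.968); φ = arcsin(p_z) ≈ 75.49°, λ = atan2(p_y, p_x) ≈ -178.44°.

≈ (75°N, 178°W)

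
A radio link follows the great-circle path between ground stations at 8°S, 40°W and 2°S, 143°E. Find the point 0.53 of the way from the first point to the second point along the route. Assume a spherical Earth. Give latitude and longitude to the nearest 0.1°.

Write both endpoints as unit vectors p₁, p₂ with components (cos φ cos λ, cos φ sin λ, sin φ).
The central angle between the endpoints is δ = arccos(p₁·p₂) ≈ 2.959 rad (169.6°).
Interpolate at f = 0.53 with slerp weights a = sin((1−f)δ)/sin δ ≈ 5.431, b = sin(fδ)/sin δ ≈ 5.520.
p = a·p₁ + b·p₂ ≈ (-0.286, -0.137, -0.948); φ = arcsin(p_z) ≈ -71.52°, λ = atan2(p_y, p_x) ≈ -154.40°.

≈ 71.5°S, 154.4°W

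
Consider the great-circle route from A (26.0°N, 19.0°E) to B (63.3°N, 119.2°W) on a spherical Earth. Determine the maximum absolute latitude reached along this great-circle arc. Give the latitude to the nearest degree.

The great circle lies in the plane with unit normal n̂ = (p₁ × p₂)/|p₁ × p₂|.
Here n̂_z ≈ -0.270; the vertex latitude is φ_max = arccos|n̂_z| ≈ 74.3°.

≈ 74°N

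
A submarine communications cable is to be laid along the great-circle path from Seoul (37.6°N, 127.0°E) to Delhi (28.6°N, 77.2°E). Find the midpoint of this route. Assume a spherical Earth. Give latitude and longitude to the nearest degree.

Convert each endpoint to a unit vector on the sphere (x = cos φ cos λ, y = cos φ sin λ, z = sin φ).
The central angle between the endpoints is δ = arccos(p₁·p₂) ≈ 0.736 rad (42.2°).
Interpolate at f = 1/2 with slerp weights a = sin((1−f)δ)/sin δ ≈ 0.536, b = sin(fδ)/sin δ ≈ 0.536.
p = a·p₁ + b·p₂ ≈ (-0.151, 0.798, 0.583); φ = arcsin(p_z) ≈ 35.70°, λ = atan2(p_y, p_x) ≈ 100.74°.

≈ 36°N, 101°E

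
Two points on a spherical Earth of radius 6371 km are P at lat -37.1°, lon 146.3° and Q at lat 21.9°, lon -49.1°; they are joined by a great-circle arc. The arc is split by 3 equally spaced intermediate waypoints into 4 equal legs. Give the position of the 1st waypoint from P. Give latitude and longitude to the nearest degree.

≈ lat -55°, lon -160°

Convert each endpoint to a unit vector on the sphere (x = cos φ cos λ, y = cos φ sin λ, z = sin φ).
The central angle between the endpoints is δ = arccos(p₁·p₂) ≈ 2.789 rad (159.8°).
Interpolate at f = 1/4 with slerp weights a = sin((1−f)δ)/sin δ ≈ 2.511, b = sin(fδ)/sin δ ≈ 1.859.
p = a·p₁ + b·p₂ ≈ (-0.537, -0.192, -0.821); φ = arcsin(p_z) ≈ -55.22°, λ = atan2(p_y, p_x) ≈ -160.29°.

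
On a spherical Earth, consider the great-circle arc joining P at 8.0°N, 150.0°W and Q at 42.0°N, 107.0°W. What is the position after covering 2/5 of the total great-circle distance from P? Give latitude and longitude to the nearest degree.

≈ 23°N, 136°W

From cos δ = sin φ₁ sin φ₂ + cos φ₁ cos φ₂ cos Δλ, the central angle is δ ≈ 0.888 rad (50.9°).
Interpolate at f = 2/5 with slerp weights a = sin((1−f)δ)/sin δ ≈ 0.655, b = sin(fδ)/sin δ ≈ 0.448.
p = a·p₁ + b·p₂ ≈ (-0.659, -0.643, 0.391); φ = arcsin(p_z) ≈ 23.02°, λ = atan2(p_y, p_x) ≈ -135.71°.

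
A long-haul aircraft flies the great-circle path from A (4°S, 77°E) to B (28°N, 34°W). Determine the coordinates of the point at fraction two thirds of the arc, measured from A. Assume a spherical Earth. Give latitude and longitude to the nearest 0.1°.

The haversine formula gives a central angle δ ≈ 1.927 rad (110.4°) between the endpoints.
Interpolate at f = 2/3 with slerp weights a = sin((1−f)δ)/sin δ ≈ 0.639, b = sin(fδ)/sin δ ≈ 1.023.
p = a·p₁ + b·p₂ ≈ (0.893, 0.116, 0.436); φ = arcsin(p_z) ≈ 25.84°, λ = atan2(p_y, p_x) ≈ 7.39°.

≈ (25.8°N, 7.4°E)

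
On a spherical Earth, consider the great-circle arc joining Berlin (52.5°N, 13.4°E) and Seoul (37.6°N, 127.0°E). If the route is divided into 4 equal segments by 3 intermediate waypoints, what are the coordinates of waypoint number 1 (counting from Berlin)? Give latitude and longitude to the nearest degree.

Write both endpoints as unit vectors p₁, p₂ with components (cos φ cos λ, cos φ sin λ, sin φ).
The central angle between the endpoints is δ = arccos(p₁·p₂) ≈ 1.276 rad (73.1°).
Interpolate at f = 1/4 with slerp weights a = sin((1−f)δ)/sin δ ≈ 0.854, b = sin(fδ)/sin δ ≈ 0.328.
p = a·p₁ + b·p₂ ≈ (0.350, 0.328, 0.878); φ = arcsin(p_z) ≈ 61.36°, λ = atan2(p_y, p_x) ≈ 43.16°.

≈ (61°N, 43°E)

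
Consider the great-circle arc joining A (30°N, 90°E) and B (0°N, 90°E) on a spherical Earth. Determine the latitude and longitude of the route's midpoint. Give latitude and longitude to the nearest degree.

Convert each endpoint to a unit vector on the sphere (x = cos φ cos λ, y = cos φ sin λ, z = sin φ).
The central angle between the endpoints is δ = arccos(p₁·p₂) ≈ 0.524 rad (30.0°).
Interpolate at f = 1/2 with slerp weights a = sin((1−f)δ)/sin δ ≈ 0.518, b = sin(fδ)/sin δ ≈ 0.518.
p = a·p₁ + b·p₂ ≈ (0.000, 0.966, 0.259); φ = arcsin(p_z) ≈ 15.00°, λ = atan2(p_y, p_x) ≈ 90.00°.

≈ (15°N, 90°E)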